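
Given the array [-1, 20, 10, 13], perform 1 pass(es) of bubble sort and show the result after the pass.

After pass 1: [-1, 10, 13, 20] (2 swaps)
Total swaps: 2


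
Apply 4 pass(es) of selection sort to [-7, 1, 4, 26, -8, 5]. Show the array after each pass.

Pass 1: Select minimum -8 at index 4, swap -> [-8, 1, 4, 26, -7, 5]
Pass 2: Select minimum -7 at index 4, swap -> [-8, -7, 4, 26, 1, 5]
Pass 3: Select minimum 1 at index 4, swap -> [-8, -7, 1, 26, 4, 5]
Pass 4: Select minimum 4 at index 4, swap -> [-8, -7, 1, 4, 26, 5]


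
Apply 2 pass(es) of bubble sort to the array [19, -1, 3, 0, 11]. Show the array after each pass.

After pass 1: [-1, 3, 0, 11, 19] (4 swaps)
After pass 2: [-1, 0, 3, 11, 19] (1 swaps)
Total swaps: 5


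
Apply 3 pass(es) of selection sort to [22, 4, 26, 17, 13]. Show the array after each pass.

Pass 1: Select minimum 4 at index 1, swap -> [4, 22, 26, 17, 13]
Pass 2: Select minimum 13 at index 4, swap -> [4, 13, 26, 17, 22]
Pass 3: Select minimum 17 at index 3, swap -> [4, 13, 17, 26, 22]


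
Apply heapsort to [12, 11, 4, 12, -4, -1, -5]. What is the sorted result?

Build heap: [12, 12, 4, 11, -4, -1, -5]
Extract 12: [12, 11, 4, -5, -4, -1, 12]
Extract 12: [11, -1, 4, -5, -4, 12, 12]
Extract 11: [4, -1, -4, -5, 11, 12, 12]
Extract 4: [-1, -5, -4, 4, 11, 12, 12]
Extract -1: [-4, -5, -1, 4, 11, 12, 12]
Extract -4: [-5, -4, -1, 4, 11, 12, 12]


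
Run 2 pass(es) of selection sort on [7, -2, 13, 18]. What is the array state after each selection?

Pass 1: Select minimum -2 at index 1, swap -> [-2, 7, 13, 18]
Pass 2: Select minimum 7 at index 1, swap -> [-2, 7, 13, 18]


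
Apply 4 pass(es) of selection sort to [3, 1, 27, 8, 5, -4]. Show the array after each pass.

Pass 1: Select minimum -4 at index 5, swap -> [-4, 1, 27, 8, 5, 3]
Pass 2: Select minimum 1 at index 1, swap -> [-4, 1, 27, 8, 5, 3]
Pass 3: Select minimum 3 at index 5, swap -> [-4, 1, 3, 8, 5, 27]
Pass 4: Select minimum 5 at index 4, swap -> [-4, 1, 3, 5, 8, 27]


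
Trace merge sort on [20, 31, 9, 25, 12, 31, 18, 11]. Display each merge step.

Divide and conquer:
  Merge [20] + [31] -> [20, 31]
  Merge [9] + [25] -> [9, 25]
  Merge [20, 31] + [9, 25] -> [9, 20, 25, 31]
  Merge [12] + [31] -> [12, 31]
  Merge [18] + [11] -> [11, 18]
  Merge [12, 31] + [11, 18] -> [11, 12, 18, 31]
  Merge [9, 20, 25, 31] + [11, 12, 18, 31] -> [9, 11, 12, 18, 20, 25, 31, 31]


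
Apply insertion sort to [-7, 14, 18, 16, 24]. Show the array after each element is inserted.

First element -7 is already 'sorted'
Insert 14: shifted 0 elements -> [-7, 14, 18, 16, 24]
Insert 18: shifted 0 elements -> [-7, 14, 18, 16, 24]
Insert 16: shifted 1 elements -> [-7, 14, 16, 18, 24]
Insert 24: shifted 0 elements -> [-7, 14, 16, 18, 24]


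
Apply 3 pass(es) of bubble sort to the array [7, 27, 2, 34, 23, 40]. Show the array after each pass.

After pass 1: [7, 2, 27, 23, 34, 40] (2 swaps)
After pass 2: [2, 7, 23, 27, 34, 40] (2 swaps)
After pass 3: [2, 7, 23, 27, 34, 40] (0 swaps)
Total swaps: 4


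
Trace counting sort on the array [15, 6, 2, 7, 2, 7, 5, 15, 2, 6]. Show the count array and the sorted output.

Count array: [0, 0, 3, 0, 0, 1, 2, 2, 0, 0, 0, 0, 0, 0, 0, 2]
(count[i] = number of elements equal to i)
Cumulative count: [0, 0, 3, 3, 3, 4, 6, 8, 8, 8, 8, 8, 8, 8, 8, 10]
Sorted: [2, 2, 2, 5, 6, 6, 7, 7, 15, 15]


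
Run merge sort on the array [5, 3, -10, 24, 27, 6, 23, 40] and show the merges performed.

Divide and conquer:
  Merge [5] + [3] -> [3, 5]
  Merge [-10] + [24] -> [-10, 24]
  Merge [3, 5] + [-10, 24] -> [-10, 3, 5, 24]
  Merge [27] + [6] -> [6, 27]
  Merge [23] + [40] -> [23, 40]
  Merge [6, 27] + [23, 40] -> [6, 23, 27, 40]
  Merge [-10, 3, 5, 24] + [6, 23, 27, 40] -> [-10, 3, 5, 6, 23, 24, 27, 40]


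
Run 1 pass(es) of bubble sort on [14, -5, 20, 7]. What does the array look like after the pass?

After pass 1: [-5, 14, 7, 20] (2 swaps)
Total swaps: 2


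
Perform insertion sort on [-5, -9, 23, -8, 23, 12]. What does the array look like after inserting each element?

First element -5 is already 'sorted'
Insert -9: shifted 1 elements -> [-9, -5, 23, -8, 23, 12]
Insert 23: shifted 0 elements -> [-9, -5, 23, -8, 23, 12]
Insert -8: shifted 2 elements -> [-9, -8, -5, 23, 23, 12]
Insert 23: shifted 0 elements -> [-9, -8, -5, 23, 23, 12]
Insert 12: shifted 2 elements -> [-9, -8, -5, 12, 23, 23]


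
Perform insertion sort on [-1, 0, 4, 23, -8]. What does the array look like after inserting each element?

First element -1 is already 'sorted'
Insert 0: shifted 0 elements -> [-1, 0, 4, 23, -8]
Insert 4: shifted 0 elements -> [-1, 0, 4, 23, -8]
Insert 23: shifted 0 elements -> [-1, 0, 4, 23, -8]
Insert -8: shifted 4 elements -> [-8, -1, 0, 4, 23]


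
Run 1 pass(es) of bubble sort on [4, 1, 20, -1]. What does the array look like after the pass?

After pass 1: [1, 4, -1, 20] (2 swaps)
Total swaps: 2


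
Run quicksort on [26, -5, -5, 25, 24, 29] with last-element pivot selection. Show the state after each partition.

Partition 1: pivot=29 at index 5 -> [26, -5, -5, 25, 24, 29]
Partition 2: pivot=24 at index 2 -> [-5, -5, 24, 25, 26, 29]
Partition 3: pivot=-5 at index 1 -> [-5, -5, 24, 25, 26, 29]
Partition 4: pivot=26 at index 4 -> [-5, -5, 24, 25, 26, 29]


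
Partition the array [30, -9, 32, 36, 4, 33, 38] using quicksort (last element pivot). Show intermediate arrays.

Partition 1: pivot=38 at index 6 -> [30, -9, 32, 36, 4, 33, 38]
Partition 2: pivot=33 at index 4 -> [30, -9, 32, 4, 33, 36, 38]
Partition 3: pivot=4 at index 1 -> [-9, 4, 32, 30, 33, 36, 38]
Partition 4: pivot=30 at index 2 -> [-9, 4, 30, 32, 33, 36, 38]


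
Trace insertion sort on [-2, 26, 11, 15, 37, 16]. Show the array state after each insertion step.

First element -2 is already 'sorted'
Insert 26: shifted 0 elements -> [-2, 26, 11, 15, 37, 16]
Insert 11: shifted 1 elements -> [-2, 11, 26, 15, 37, 16]
Insert 15: shifted 1 elements -> [-2, 11, 15, 26, 37, 16]
Insert 37: shifted 0 elements -> [-2, 11, 15, 26, 37, 16]
Insert 16: shifted 2 elements -> [-2, 11, 15, 16, 26, 37]


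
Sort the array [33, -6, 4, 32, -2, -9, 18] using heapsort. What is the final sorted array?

Build heap: [33, 32, 18, -6, -2, -9, 4]
Extract 33: [32, 4, 18, -6, -2, -9, 33]
Extract 32: [18, 4, -9, -6, -2, 32, 33]
Extract 18: [4, -2, -9, -6, 18, 32, 33]
Extract 4: [-2, -6, -9, 4, 18, 32, 33]
Extract -2: [-6, -9, -2, 4, 18, 32, 33]
Extract -6: [-9, -6, -2, 4, 18, 32, 33]


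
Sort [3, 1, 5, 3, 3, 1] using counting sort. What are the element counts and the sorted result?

Count array: [0, 2, 0, 3, 0, 1]
(count[i] = number of elements equal to i)
Cumulative count: [0, 2, 2, 5, 5, 6]
Sorted: [1, 1, 3, 3, 3, 5]


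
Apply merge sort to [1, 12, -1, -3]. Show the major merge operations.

Divide and conquer:
  Merge [1] + [12] -> [1, 12]
  Merge [-1] + [-3] -> [-3, -1]
  Merge [1, 12] + [-3, -1] -> [-3, -1, 1, 12]


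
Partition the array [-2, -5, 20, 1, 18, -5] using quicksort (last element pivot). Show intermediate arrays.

Partition 1: pivot=-5 at index 1 -> [-5, -5, 20, 1, 18, -2]
Partition 2: pivot=-2 at index 2 -> [-5, -5, -2, 1, 18, 20]
Partition 3: pivot=20 at index 5 -> [-5, -5, -2, 1, 18, 20]
Partition 4: pivot=18 at index 4 -> [-5, -5, -2, 1, 18, 20]


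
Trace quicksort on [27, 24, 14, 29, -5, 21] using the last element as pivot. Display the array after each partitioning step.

Partition 1: pivot=21 at index 2 -> [14, -5, 21, 29, 24, 27]
Partition 2: pivot=-5 at index 0 -> [-5, 14, 21, 29, 24, 27]
Partition 3: pivot=27 at index 4 -> [-5, 14, 21, 24, 27, 29]


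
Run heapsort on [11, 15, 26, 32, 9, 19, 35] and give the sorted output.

Build heap: [35, 32, 26, 15, 9, 19, 11]
Extract 35: [32, 15, 26, 11, 9, 19, 35]
Extract 32: [26, 15, 19, 11, 9, 32, 35]
Extract 26: [19, 15, 9, 11, 26, 32, 35]
Extract 19: [15, 11, 9, 19, 26, 32, 35]
Extract 15: [11, 9, 15, 19, 26, 32, 35]
Extract 11: [9, 11, 15, 19, 26, 32, 35]


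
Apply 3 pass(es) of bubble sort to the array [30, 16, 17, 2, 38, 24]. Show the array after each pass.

After pass 1: [16, 17, 2, 30, 24, 38] (4 swaps)
After pass 2: [16, 2, 17, 24, 30, 38] (2 swaps)
After pass 3: [2, 16, 17, 24, 30, 38] (1 swaps)
Total swaps: 7


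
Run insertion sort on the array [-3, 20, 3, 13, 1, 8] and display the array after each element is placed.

First element -3 is already 'sorted'
Insert 20: shifted 0 elements -> [-3, 20, 3, 13, 1, 8]
Insert 3: shifted 1 elements -> [-3, 3, 20, 13, 1, 8]
Insert 13: shifted 1 elements -> [-3, 3, 13, 20, 1, 8]
Insert 1: shifted 3 elements -> [-3, 1, 3, 13, 20, 8]
Insert 8: shifted 2 elements -> [-3, 1, 3, 8, 13, 20]


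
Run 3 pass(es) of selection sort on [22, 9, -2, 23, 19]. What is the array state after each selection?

Pass 1: Select minimum -2 at index 2, swap -> [-2, 9, 22, 23, 19]
Pass 2: Select minimum 9 at index 1, swap -> [-2, 9, 22, 23, 19]
Pass 3: Select minimum 19 at index 4, swap -> [-2, 9, 19, 23, 22]


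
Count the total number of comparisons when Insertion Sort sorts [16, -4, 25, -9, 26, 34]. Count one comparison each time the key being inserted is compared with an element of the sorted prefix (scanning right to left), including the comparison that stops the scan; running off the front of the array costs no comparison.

Insert -4: 16 > -4 (shift), reached front = 1 comparison(s) -> [-4, 16, 25, -9, 26, 34]
Insert 25: 16 <= 25 (stop) = 1 comparison(s) -> [-4, 16, 25, -9, 26, 34]
Insert -9: 25 > -9 (shift), 16 > -9 (shift), -4 > -9 (shift), reached front = 3 comparison(s) -> [-9, -4, 16, 25, 26, 34]
Insert 26: 25 <= 26 (stop) = 1 comparison(s) -> [-9, -4, 16, 25, 26, 34]
Insert 34: 26 <= 34 (stop) = 1 comparison(s) -> [-9, -4, 16, 25, 26, 34]
Total comparisons: 1 + 1 + 3 + 1 + 1 = 7


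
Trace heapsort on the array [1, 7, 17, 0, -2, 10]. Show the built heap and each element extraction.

Build heap: [17, 7, 10, 0, -2, 1]
Extract 17: [10, 7, 1, 0, -2, 17]
Extract 10: [7, 0, 1, -2, 10, 17]
Extract 7: [1, 0, -2, 7, 10, 17]
Extract 1: [0, -2, 1, 7, 10, 17]
Extract 0: [-2, 0, 1, 7, 10, 17]


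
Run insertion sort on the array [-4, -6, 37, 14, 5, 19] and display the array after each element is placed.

First element -4 is already 'sorted'
Insert -6: shifted 1 elements -> [-6, -4, 37, 14, 5, 19]
Insert 37: shifted 0 elements -> [-6, -4, 37, 14, 5, 19]
Insert 14: shifted 1 elements -> [-6, -4, 14, 37, 5, 19]
Insert 5: shifted 2 elements -> [-6, -4, 5, 14, 37, 19]
Insert 19: shifted 1 elements -> [-6, -4, 5, 14, 19, 37]


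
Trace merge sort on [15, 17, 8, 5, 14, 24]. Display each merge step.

Divide and conquer:
  Merge [17] + [8] -> [8, 17]
  Merge [15] + [8, 17] -> [8, 15, 17]
  Merge [14] + [24] -> [14, 24]
  Merge [5] + [14, 24] -> [5, 14, 24]
  Merge [8, 15, 17] + [5, 14, 24] -> [5, 8, 14, 15, 17, 24]


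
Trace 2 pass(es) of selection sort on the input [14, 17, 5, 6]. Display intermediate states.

Pass 1: Select minimum 5 at index 2, swap -> [5, 17, 14, 6]
Pass 2: Select minimum 6 at index 3, swap -> [5, 6, 14, 17]


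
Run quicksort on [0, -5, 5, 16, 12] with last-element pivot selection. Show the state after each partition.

Partition 1: pivot=12 at index 3 -> [0, -5, 5, 12, 16]
Partition 2: pivot=5 at index 2 -> [0, -5, 5, 12, 16]
Partition 3: pivot=-5 at index 0 -> [-5, 0, 5, 12, 16]


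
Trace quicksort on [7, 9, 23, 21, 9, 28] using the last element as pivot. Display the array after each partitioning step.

Partition 1: pivot=28 at index 5 -> [7, 9, 23, 21, 9, 28]
Partition 2: pivot=9 at index 2 -> [7, 9, 9, 21, 23, 28]
Partition 3: pivot=9 at index 1 -> [7, 9, 9, 21, 23, 28]
Partition 4: pivot=23 at index 4 -> [7, 9, 9, 21, 23, 28]


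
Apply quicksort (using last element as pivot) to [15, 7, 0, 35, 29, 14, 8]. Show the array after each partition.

Partition 1: pivot=8 at index 2 -> [7, 0, 8, 35, 29, 14, 15]
Partition 2: pivot=0 at index 0 -> [0, 7, 8, 35, 29, 14, 15]
Partition 3: pivot=15 at index 4 -> [0, 7, 8, 14, 15, 35, 29]
Partition 4: pivot=29 at index 5 -> [0, 7, 8, 14, 15, 29, 35]


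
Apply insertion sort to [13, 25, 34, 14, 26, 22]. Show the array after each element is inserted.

First element 13 is already 'sorted'
Insert 25: shifted 0 elements -> [13, 25, 34, 14, 26, 22]
Insert 34: shifted 0 elements -> [13, 25, 34, 14, 26, 22]
Insert 14: shifted 2 elements -> [13, 14, 25, 34, 26, 22]
Insert 26: shifted 1 elements -> [13, 14, 25, 26, 34, 22]
Insert 22: shifted 3 elements -> [13, 14, 22, 25, 26, 34]


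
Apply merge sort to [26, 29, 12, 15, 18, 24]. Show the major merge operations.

Divide and conquer:
  Merge [29] + [12] -> [12, 29]
  Merge [26] + [12, 29] -> [12, 26, 29]
  Merge [18] + [24] -> [18, 24]
  Merge [15] + [18, 24] -> [15, 18, 24]
  Merge [12, 26, 29] + [15, 18, 24] -> [12, 15, 18, 24, 26, 29]


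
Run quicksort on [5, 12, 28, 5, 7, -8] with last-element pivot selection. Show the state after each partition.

Partition 1: pivot=-8 at index 0 -> [-8, 12, 28, 5, 7, 5]
Partition 2: pivot=5 at index 2 -> [-8, 5, 5, 12, 7, 28]
Partition 3: pivot=28 at index 5 -> [-8, 5, 5, 12, 7, 28]
Partition 4: pivot=7 at index 3 -> [-8, 5, 5, 7, 12, 28]


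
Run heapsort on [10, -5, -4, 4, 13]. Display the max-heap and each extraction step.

Build heap: [13, 10, -4, 4, -5]
Extract 13: [10, 4, -4, -5, 13]
Extract 10: [4, -5, -4, 10, 13]
Extract 4: [-4, -5, 4, 10, 13]
Extract -4: [-5, -4, 4, 10, 13]


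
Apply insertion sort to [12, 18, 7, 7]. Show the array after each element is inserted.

First element 12 is already 'sorted'
Insert 18: shifted 0 elements -> [12, 18, 7, 7]
Insert 7: shifted 2 elements -> [7, 12, 18, 7]
Insert 7: shifted 2 elements -> [7, 7, 12, 18]


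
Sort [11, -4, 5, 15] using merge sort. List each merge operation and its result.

Divide and conquer:
  Merge [11] + [-4] -> [-4, 11]
  Merge [5] + [15] -> [5, 15]
  Merge [-4, 11] + [5, 15] -> [-4, 5, 11, 15]


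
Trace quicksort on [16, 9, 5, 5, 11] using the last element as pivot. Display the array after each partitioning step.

Partition 1: pivot=11 at index 3 -> [9, 5, 5, 11, 16]
Partition 2: pivot=5 at index 1 -> [5, 5, 9, 11, 16]


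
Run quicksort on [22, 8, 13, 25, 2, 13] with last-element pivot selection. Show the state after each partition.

Partition 1: pivot=13 at index 3 -> [8, 13, 2, 13, 22, 25]
Partition 2: pivot=2 at index 0 -> [2, 13, 8, 13, 22, 25]
Partition 3: pivot=8 at index 1 -> [2, 8, 13, 13, 22, 25]
Partition 4: pivot=25 at index 5 -> [2, 8, 13, 13, 22, 25]


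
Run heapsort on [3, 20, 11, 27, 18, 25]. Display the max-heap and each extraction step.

Build heap: [27, 20, 25, 3, 18, 11]
Extract 27: [25, 20, 11, 3, 18, 27]
Extract 25: [20, 18, 11, 3, 25, 27]
Extract 20: [18, 3, 11, 20, 25, 27]
Extract 18: [11, 3, 18, 20, 25, 27]
Extract 11: [3, 11, 18, 20, 25, 27]


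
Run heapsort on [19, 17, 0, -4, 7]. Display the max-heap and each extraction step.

Build heap: [19, 17, 0, -4, 7]
Extract 19: [17, 7, 0, -4, 19]
Extract 17: [7, -4, 0, 17, 19]
Extract 7: [0, -4, 7, 17, 19]
Extract 0: [-4, 0, 7, 17, 19]


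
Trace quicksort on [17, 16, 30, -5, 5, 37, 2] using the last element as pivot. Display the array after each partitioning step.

Partition 1: pivot=2 at index 1 -> [-5, 2, 30, 17, 5, 37, 16]
Partition 2: pivot=16 at index 3 -> [-5, 2, 5, 16, 30, 37, 17]
Partition 3: pivot=17 at index 4 -> [-5, 2, 5, 16, 17, 37, 30]
Partition 4: pivot=30 at index 5 -> [-5, 2, 5, 16, 17, 30, 37]


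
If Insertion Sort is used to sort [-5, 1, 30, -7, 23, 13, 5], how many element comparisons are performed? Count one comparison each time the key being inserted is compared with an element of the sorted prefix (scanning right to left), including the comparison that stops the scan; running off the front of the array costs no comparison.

Insert 1: -5 <= 1 (stop) = 1 comparison(s) -> [-5, 1, 30, -7, 23, 13, 5]
Insert 30: 1 <= 30 (stop) = 1 comparison(s) -> [-5, 1, 30, -7, 23, 13, 5]
Insert -7: 30 > -7 (shift), 1 > -7 (shift), -5 > -7 (shift), reached front = 3 comparison(s) -> [-7, -5, 1, 30, 23, 13, 5]
Insert 23: 30 > 23 (shift), 1 <= 23 (stop) = 2 comparison(s) -> [-7, -5, 1, 23, 30, 13, 5]
Insert 13: 30 > 13 (shift), 23 > 13 (shift), 1 <= 13 (stop) = 3 comparison(s) -> [-7, -5, 1, 13, 23, 30, 5]
Insert 5: 30 > 5 (shift), 23 > 5 (shift), 13 > 5 (shift), 1 <= 5 (stop) = 4 comparison(s) -> [-7, -5, 1, 5, 13, 23, 30]
Total comparisons: 1 + 1 + 3 + 2 + 3 + 4 = 14


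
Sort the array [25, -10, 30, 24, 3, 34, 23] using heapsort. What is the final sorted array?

Build heap: [34, 24, 30, -10, 3, 25, 23]
Extract 34: [30, 24, 25, -10, 3, 23, 34]
Extract 30: [25, 24, 23, -10, 3, 30, 34]
Extract 25: [24, 3, 23, -10, 25, 30, 34]
Extract 24: [23, 3, -10, 24, 25, 30, 34]
Extract 23: [3, -10, 23, 24, 25, 30, 34]
Extract 3: [-10, 3, 23, 24, 25, 30, 34]


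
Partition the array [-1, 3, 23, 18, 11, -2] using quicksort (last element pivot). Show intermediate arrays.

Partition 1: pivot=-2 at index 0 -> [-2, 3, 23, 18, 11, -1]
Partition 2: pivot=-1 at index 1 -> [-2, -1, 23, 18, 11, 3]
Partition 3: pivot=3 at index 2 -> [-2, -1, 3, 18, 11, 23]
Partition 4: pivot=23 at index 5 -> [-2, -1, 3, 18, 11, 23]
Partition 5: pivot=11 at index 3 -> [-2, -1, 3, 11, 18, 23]


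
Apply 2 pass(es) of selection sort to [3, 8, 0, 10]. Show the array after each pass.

Pass 1: Select minimum 0 at index 2, swap -> [0, 8, 3, 10]
Pass 2: Select minimum 3 at index 2, swap -> [0, 3, 8, 10]


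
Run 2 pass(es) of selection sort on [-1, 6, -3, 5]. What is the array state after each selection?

Pass 1: Select minimum -3 at index 2, swap -> [-3, 6, -1, 5]
Pass 2: Select minimum -1 at index 2, swap -> [-3, -1, 6, 5]


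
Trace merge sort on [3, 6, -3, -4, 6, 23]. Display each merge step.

Divide and conquer:
  Merge [6] + [-3] -> [-3, 6]
  Merge [3] + [-3, 6] -> [-3, 3, 6]
  Merge [6] + [23] -> [6, 23]
  Merge [-4] + [6, 23] -> [-4, 6, 23]
  Merge [-3, 3, 6] + [-4, 6, 23] -> [-4, -3, 3, 6, 6, 23]


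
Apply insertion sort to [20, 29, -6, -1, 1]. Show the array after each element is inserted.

First element 20 is already 'sorted'
Insert 29: shifted 0 elements -> [20, 29, -6, -1, 1]
Insert -6: shifted 2 elements -> [-6, 20, 29, -1, 1]
Insert -1: shifted 2 elements -> [-6, -1, 20, 29, 1]
Insert 1: shifted 2 elements -> [-6, -1, 1, 20, 29]


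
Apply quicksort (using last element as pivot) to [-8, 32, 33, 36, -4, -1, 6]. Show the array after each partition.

Partition 1: pivot=6 at index 3 -> [-8, -4, -1, 6, 32, 33, 36]
Partition 2: pivot=-1 at index 2 -> [-8, -4, -1, 6, 32, 33, 36]
Partition 3: pivot=-4 at index 1 -> [-8, -4, -1, 6, 32, 33, 36]
Partition 4: pivot=36 at index 6 -> [-8, -4, -1, 6, 32, 33, 36]
Partition 5: pivot=33 at index 5 -> [-8, -4, -1, 6, 32, 33, 36]


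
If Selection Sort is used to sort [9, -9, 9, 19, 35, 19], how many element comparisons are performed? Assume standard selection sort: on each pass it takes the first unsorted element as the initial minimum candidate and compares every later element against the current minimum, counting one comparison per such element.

Pass 1: scan indices 1..5 for the minimum = 5 comparison(s); min is -9, place at index 0 -> [-9, 9, 9, 19, 35, 19]
Pass 2: scan indices 2..5 for the minimum = 4 comparison(s); min is 9, place at index 1 -> [-9, 9, 9, 19, 35, 19]
Pass 3: scan indices 3..5 for the minimum = 3 comparison(s); min is 9, place at index 2 -> [-9, 9, 9, 19, 35, 19]
Pass 4: scan indices 4..5 for the minimum = 2 comparison(s); min is 19, place at index 3 -> [-9, 9, 9, 19, 35, 19]
Pass 5: scan indices 5..5 for the minimum = 1 comparison(s); min is 19, place at index 4 -> [-9, 9, 9, 19, 19, 35]
Selection sort always scans the whole unsorted suffix, so the count is (n-1) + (n-2) + ... + 1 = n(n-1)/2 = 6*5/2 = 15 regardless of the input order.
Total comparisons: 5 + 4 + 3 + 2 + 1 = 15


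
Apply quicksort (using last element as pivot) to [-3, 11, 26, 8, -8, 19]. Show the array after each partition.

Partition 1: pivot=19 at index 4 -> [-3, 11, 8, -8, 19, 26]
Partition 2: pivot=-8 at index 0 -> [-8, 11, 8, -3, 19, 26]
Partition 3: pivot=-3 at index 1 -> [-8, -3, 8, 11, 19, 26]
Partition 4: pivot=11 at index 3 -> [-8, -3, 8, 11, 19, 26]


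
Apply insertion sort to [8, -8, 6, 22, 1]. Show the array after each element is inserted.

First element 8 is already 'sorted'
Insert -8: shifted 1 elements -> [-8, 8, 6, 22, 1]
Insert 6: shifted 1 elements -> [-8, 6, 8, 22, 1]
Insert 22: shifted 0 elements -> [-8, 6, 8, 22, 1]
Insert 1: shifted 3 elements -> [-8, 1, 6, 8, 22]


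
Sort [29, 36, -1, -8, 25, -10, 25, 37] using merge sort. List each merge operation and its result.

Divide and conquer:
  Merge [29] + [36] -> [29, 36]
  Merge [-1] + [-8] -> [-8, -1]
  Merge [29, 36] + [-8, -1] -> [-8, -1, 29, 36]
  Merge [25] + [-10] -> [-10, 25]
  Merge [25] + [37] -> [25, 37]
  Merge [-10, 25] + [25, 37] -> [-10, 25, 25, 37]
  Merge [-8, -1, 29, 36] + [-10, 25, 25, 37] -> [-10, -8, -1, 25, 25, 29, 36, 37]


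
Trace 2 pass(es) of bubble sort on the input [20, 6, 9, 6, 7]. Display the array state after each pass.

After pass 1: [6, 9, 6, 7, 20] (4 swaps)
After pass 2: [6, 6, 7, 9, 20] (2 swaps)
Total swaps: 6


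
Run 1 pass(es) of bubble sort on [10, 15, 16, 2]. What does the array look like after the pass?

After pass 1: [10, 15, 2, 16] (1 swaps)
Total swaps: 1


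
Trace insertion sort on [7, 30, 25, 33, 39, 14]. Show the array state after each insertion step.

First element 7 is already 'sorted'
Insert 30: shifted 0 elements -> [7, 30, 25, 33, 39, 14]
Insert 25: shifted 1 elements -> [7, 25, 30, 33, 39, 14]
Insert 33: shifted 0 elements -> [7, 25, 30, 33, 39, 14]
Insert 39: shifted 0 elements -> [7, 25, 30, 33, 39, 14]
Insert 14: shifted 4 elements -> [7, 14, 25, 30, 33, 39]


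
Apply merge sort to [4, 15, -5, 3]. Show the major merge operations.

Divide and conquer:
  Merge [4] + [15] -> [4, 15]
  Merge [-5] + [3] -> [-5, 3]
  Merge [4, 15] + [-5, 3] -> [-5, 3, 4, 15]


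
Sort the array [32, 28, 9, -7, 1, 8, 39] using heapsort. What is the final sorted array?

Build heap: [39, 28, 32, -7, 1, 8, 9]
Extract 39: [32, 28, 9, -7, 1, 8, 39]
Extract 32: [28, 8, 9, -7, 1, 32, 39]
Extract 28: [9, 8, 1, -7, 28, 32, 39]
Extract 9: [8, -7, 1, 9, 28, 32, 39]
Extract 8: [1, -7, 8, 9, 28, 32, 39]
Extract 1: [-7, 1, 8, 9, 28, 32, 39]


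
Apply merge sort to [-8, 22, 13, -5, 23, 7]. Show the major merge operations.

Divide and conquer:
  Merge [22] + [13] -> [13, 22]
  Merge [-8] + [13, 22] -> [-8, 13, 22]
  Merge [23] + [7] -> [7, 23]
  Merge [-5] + [7, 23] -> [-5, 7, 23]
  Merge [-8, 13, 22] + [-5, 7, 23] -> [-8, -5, 7, 13, 22, 23]


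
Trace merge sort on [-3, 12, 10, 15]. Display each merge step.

Divide and conquer:
  Merge [-3] + [12] -> [-3, 12]
  Merge [10] + [15] -> [10, 15]
  Merge [-3, 12] + [10, 15] -> [-3, 10, 12, 15]


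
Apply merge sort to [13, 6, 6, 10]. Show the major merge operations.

Divide and conquer:
  Merge [13] + [6] -> [6, 13]
  Merge [6] + [10] -> [6, 10]
  Merge [6, 13] + [6, 10] -> [6, 6, 10, 13]


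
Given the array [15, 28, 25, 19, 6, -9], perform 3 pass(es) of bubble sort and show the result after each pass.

After pass 1: [15, 25, 19, 6, -9, 28] (4 swaps)
After pass 2: [15, 19, 6, -9, 25, 28] (3 swaps)
After pass 3: [15, 6, -9, 19, 25, 28] (2 swaps)
Total swaps: 9


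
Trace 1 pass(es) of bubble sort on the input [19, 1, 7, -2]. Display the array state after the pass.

After pass 1: [1, 7, -2, 19] (3 swaps)
Total swaps: 3


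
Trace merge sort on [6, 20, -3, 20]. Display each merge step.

Divide and conquer:
  Merge [6] + [20] -> [6, 20]
  Merge [-3] + [20] -> [-3, 20]
  Merge [6, 20] + [-3, 20] -> [-3, 6, 20, 20]


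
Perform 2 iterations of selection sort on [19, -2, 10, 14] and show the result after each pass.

Pass 1: Select minimum -2 at index 1, swap -> [-2, 19, 10, 14]
Pass 2: Select minimum 10 at index 2, swap -> [-2, 10, 19, 14]


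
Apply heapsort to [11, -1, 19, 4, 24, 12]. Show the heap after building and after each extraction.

Build heap: [24, 11, 19, 4, -1, 12]
Extract 24: [19, 11, 12, 4, -1, 24]
Extract 19: [12, 11, -1, 4, 19, 24]
Extract 12: [11, 4, -1, 12, 19, 24]
Extract 11: [4, -1, 11, 12, 19, 24]
Extract 4: [-1, 4, 11, 12, 19, 24]


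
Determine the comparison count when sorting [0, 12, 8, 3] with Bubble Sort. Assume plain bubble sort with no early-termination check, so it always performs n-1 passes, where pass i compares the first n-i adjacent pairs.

Pass 1: compare adjacent pairs (0,1)..(2,3) = 3 comparison(s), 2 swap(s) -> [0, 8, 3, 12]
Pass 2: compare adjacent pairs (0,1)..(1,2) = 2 comparison(s), 1 swap(s) -> [0, 3, 8, 12]
Pass 3: compare adjacent pairs (0,1)..(0,1) = 1 comparison(s), 0 swap(s) -> [0, 3, 8, 12]
Total comparisons: 3 + 2 + 1 = 6


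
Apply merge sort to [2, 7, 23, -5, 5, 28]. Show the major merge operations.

Divide and conquer:
  Merge [7] + [23] -> [7, 23]
  Merge [2] + [7, 23] -> [2, 7, 23]
  Merge [5] + [28] -> [5, 28]
  Merge [-5] + [5, 28] -> [-5, 5, 28]
  Merge [2, 7, 23] + [-5, 5, 28] -> [-5, 2, 5, 7, 23, 28]


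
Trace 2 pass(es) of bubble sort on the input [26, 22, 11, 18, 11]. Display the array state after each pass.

After pass 1: [22, 11, 18, 11, 26] (4 swaps)
After pass 2: [11, 18, 11, 22, 26] (3 swaps)
Total swaps: 7


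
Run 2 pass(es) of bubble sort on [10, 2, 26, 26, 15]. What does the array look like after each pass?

After pass 1: [2, 10, 26, 15, 26] (2 swaps)
After pass 2: [2, 10, 15, 26, 26] (1 swaps)
Total swaps: 3


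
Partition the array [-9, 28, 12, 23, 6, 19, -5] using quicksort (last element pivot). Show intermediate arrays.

Partition 1: pivot=-5 at index 1 -> [-9, -5, 12, 23, 6, 19, 28]
Partition 2: pivot=28 at index 6 -> [-9, -5, 12, 23, 6, 19, 28]
Partition 3: pivot=19 at index 4 -> [-9, -5, 12, 6, 19, 23, 28]
Partition 4: pivot=6 at index 2 -> [-9, -5, 6, 12, 19, 23, 28]


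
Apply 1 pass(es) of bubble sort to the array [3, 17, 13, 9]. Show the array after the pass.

After pass 1: [3, 13, 9, 17] (2 swaps)
Total swaps: 2


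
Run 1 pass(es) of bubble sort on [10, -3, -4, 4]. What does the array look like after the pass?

After pass 1: [-3, -4, 4, 10] (3 swaps)
Total swaps: 3


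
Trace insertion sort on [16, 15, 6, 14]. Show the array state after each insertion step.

First element 16 is already 'sorted'
Insert 15: shifted 1 elements -> [15, 16, 6, 14]
Insert 6: shifted 2 elements -> [6, 15, 16, 14]
Insert 14: shifted 2 elements -> [6, 14, 15, 16]


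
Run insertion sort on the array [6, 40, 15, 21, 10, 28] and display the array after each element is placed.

First element 6 is already 'sorted'
Insert 40: shifted 0 elements -> [6, 40, 15, 21, 10, 28]
Insert 15: shifted 1 elements -> [6, 15, 40, 21, 10, 28]
Insert 21: shifted 1 elements -> [6, 15, 21, 40, 10, 28]
Insert 10: shifted 3 elements -> [6, 10, 15, 21, 40, 28]
Insert 28: shifted 1 elements -> [6, 10, 15, 21, 28, 40]


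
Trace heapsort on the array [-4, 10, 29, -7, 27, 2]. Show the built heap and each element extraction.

Build heap: [29, 27, 2, -7, 10, -4]
Extract 29: [27, 10, 2, -7, -4, 29]
Extract 27: [10, -4, 2, -7, 27, 29]
Extract 10: [2, -4, -7, 10, 27, 29]
Extract 2: [-4, -7, 2, 10, 27, 29]
Extract -4: [-7, -4, 2, 10, 27, 29]


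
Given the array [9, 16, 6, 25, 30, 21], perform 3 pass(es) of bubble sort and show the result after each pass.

After pass 1: [9, 6, 16, 25, 21, 30] (2 swaps)
After pass 2: [6, 9, 16, 21, 25, 30] (2 swaps)
After pass 3: [6, 9, 16, 21, 25, 30] (0 swaps)
Total swaps: 4


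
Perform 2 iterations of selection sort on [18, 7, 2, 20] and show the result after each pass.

Pass 1: Select minimum 2 at index 2, swap -> [2, 7, 18, 20]
Pass 2: Select minimum 7 at index 1, swap -> [2, 7, 18, 20]


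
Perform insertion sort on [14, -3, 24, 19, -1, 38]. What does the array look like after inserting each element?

First element 14 is already 'sorted'
Insert -3: shifted 1 elements -> [-3, 14, 24, 19, -1, 38]
Insert 24: shifted 0 elements -> [-3, 14, 24, 19, -1, 38]
Insert 19: shifted 1 elements -> [-3, 14, 19, 24, -1, 38]
Insert -1: shifted 3 elements -> [-3, -1, 14, 19, 24, 38]
Insert 38: shifted 0 elements -> [-3, -1, 14, 19, 24, 38]


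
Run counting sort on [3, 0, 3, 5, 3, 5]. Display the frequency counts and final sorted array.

Count array: [1, 0, 0, 3, 0, 2]
(count[i] = number of elements equal to i)
Cumulative count: [1, 1, 1, 4, 4, 6]
Sorted: [0, 3, 3, 3, 5, 5]


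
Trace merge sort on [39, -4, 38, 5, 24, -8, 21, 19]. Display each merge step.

Divide and conquer:
  Merge [39] + [-4] -> [-4, 39]
  Merge [38] + [5] -> [5, 38]
  Merge [-4, 39] + [5, 38] -> [-4, 5, 38, 39]
  Merge [24] + [-8] -> [-8, 24]
  Merge [21] + [19] -> [19, 21]
  Merge [-8, 24] + [19, 21] -> [-8, 19, 21, 24]
  Merge [-4, 5, 38, 39] + [-8, 19, 21, 24] -> [-8, -4, 5, 19, 21, 24, 38, 39]


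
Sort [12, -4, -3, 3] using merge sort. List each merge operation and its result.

Divide and conquer:
  Merge [12] + [-4] -> [-4, 12]
  Merge [-3] + [3] -> [-3, 3]
  Merge [-4, 12] + [-3, 3] -> [-4, -3, 3, 12]


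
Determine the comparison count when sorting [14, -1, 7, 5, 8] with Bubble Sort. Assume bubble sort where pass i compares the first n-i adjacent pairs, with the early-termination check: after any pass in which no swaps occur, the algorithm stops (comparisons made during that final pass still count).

Pass 1: compare adjacent pairs (0,1)..(3,4) = 4 comparison(s), 4 swap(s) -> [-1, 7, 5, 8, 14]
Pass 2: compare adjacent pairs (0,1)..(2,3) = 3 comparison(s), 1 swap(s) -> [-1, 5, 7, 8, 14]
Pass 3: compare adjacent pairs (0,1)..(1,2) = 2 comparison(s), 0 swap(s) -> [-1, 5, 7, 8, 14]
No swaps in this pass, so bubble sort stops here.
Total comparisons: 4 + 3 + 2 = 9


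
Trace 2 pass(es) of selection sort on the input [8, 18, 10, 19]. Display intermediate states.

Pass 1: Select minimum 8 at index 0, swap -> [8, 18, 10, 19]
Pass 2: Select minimum 10 at index 2, swap -> [8, 10, 18, 19]


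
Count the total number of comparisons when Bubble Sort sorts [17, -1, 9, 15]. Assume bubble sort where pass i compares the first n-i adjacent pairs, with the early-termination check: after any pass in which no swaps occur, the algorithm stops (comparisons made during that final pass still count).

Pass 1: compare adjacent pairs (0,1)..(2,3) = 3 comparison(s), 3 swap(s) -> [-1, 9, 15, 17]
Pass 2: compare adjacent pairs (0,1)..(1,2) = 2 comparison(s), 0 swap(s) -> [-1, 9, 15, 17]
No swaps in this pass, so bubble sort stops here.
Total comparisons: 3 + 2 = 5


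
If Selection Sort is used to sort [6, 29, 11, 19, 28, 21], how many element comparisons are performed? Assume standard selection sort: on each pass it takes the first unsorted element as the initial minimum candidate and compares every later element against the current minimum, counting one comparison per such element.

Pass 1: scan indices 1..5 for the minimum = 5 comparison(s); min is 6, place at index 0 -> [6, 29, 11, 19, 28, 21]
Pass 2: scan indices 2..5 for the minimum = 4 comparison(s); min is 11, place at index 1 -> [6, 11, 29, 19, 28, 21]
Pass 3: scan indices 3..5 for the minimum = 3 comparison(s); min is 19, place at index 2 -> [6, 11, 19, 29, 28, 21]
Pass 4: scan indices 4..5 for the minimum = 2 comparison(s); min is 21, place at index 3 -> [6, 11, 19, 21, 28, 29]
Pass 5: scan indices 5..5 for the minimum = 1 comparison(s); min is 28, place at index 4 -> [6, 11, 19, 21, 28, 29]
Selection sort always scans the whole unsorted suffix, so the count is (n-1) + (n-2) + ... + 1 = n(n-1)/2 = 6*5/2 = 15 regardless of the input order.
Total comparisons: 5 + 4 + 3 + 2 + 1 = 15


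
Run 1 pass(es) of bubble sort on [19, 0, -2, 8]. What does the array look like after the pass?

After pass 1: [0, -2, 8, 19] (3 swaps)
Total swaps: 3


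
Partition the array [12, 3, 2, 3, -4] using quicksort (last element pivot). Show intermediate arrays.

Partition 1: pivot=-4 at index 0 -> [-4, 3, 2, 3, 12]
Partition 2: pivot=12 at index 4 -> [-4, 3, 2, 3, 12]
Partition 3: pivot=3 at index 3 -> [-4, 3, 2, 3, 12]
Partition 4: pivot=2 at index 1 -> [-4, 2, 3, 3, 12]


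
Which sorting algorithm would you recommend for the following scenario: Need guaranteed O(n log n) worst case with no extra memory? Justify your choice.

Best choice: Heapsort
Reason: Heapsort is O(n log n) worst case and sorts in-place; quicksort can degrade to O(n^2)


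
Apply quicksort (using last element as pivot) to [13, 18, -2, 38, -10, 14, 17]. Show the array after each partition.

Partition 1: pivot=17 at index 4 -> [13, -2, -10, 14, 17, 38, 18]
Partition 2: pivot=14 at index 3 -> [13, -2, -10, 14, 17, 38, 18]
Partition 3: pivot=-10 at index 0 -> [-10, -2, 13, 14, 17, 38, 18]
Partition 4: pivot=13 at index 2 -> [-10, -2, 13, 14, 17, 38, 18]
Partition 5: pivot=18 at index 5 -> [-10, -2, 13, 14, 17, 18, 38]


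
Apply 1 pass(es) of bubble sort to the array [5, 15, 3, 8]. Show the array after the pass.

After pass 1: [5, 3, 8, 15] (2 swaps)
Total swaps: 2


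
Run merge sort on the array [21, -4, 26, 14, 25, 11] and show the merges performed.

Divide and conquer:
  Merge [-4] + [26] -> [-4, 26]
  Merge [21] + [-4, 26] -> [-4, 21, 26]
  Merge [25] + [11] -> [11, 25]
  Merge [14] + [11, 25] -> [11, 14, 25]
  Merge [-4, 21, 26] + [11, 14, 25] -> [-4, 11, 14, 21, 25, 26]


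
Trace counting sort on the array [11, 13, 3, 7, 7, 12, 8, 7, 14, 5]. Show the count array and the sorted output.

Count array: [0, 0, 0, 1, 0, 1, 0, 3, 1, 0, 0, 1, 1, 1, 1]
(count[i] = number of elements equal to i)
Cumulative count: [0, 0, 0, 1, 1, 2, 2, 5, 6, 6, 6, 7, 8, 9, 10]
Sorted: [3, 5, 7, 7, 7, 8, 11, 12, 13, 14]


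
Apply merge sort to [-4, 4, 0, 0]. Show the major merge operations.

Divide and conquer:
  Merge [-4] + [4] -> [-4, 4]
  Merge [0] + [0] -> [0, 0]
  Merge [-4, 4] + [0, 0] -> [-4, 0, 0, 4]


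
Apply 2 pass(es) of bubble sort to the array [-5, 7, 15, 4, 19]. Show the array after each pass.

After pass 1: [-5, 7, 4, 15, 19] (1 swaps)
After pass 2: [-5, 4, 7, 15, 19] (1 swaps)
Total swaps: 2


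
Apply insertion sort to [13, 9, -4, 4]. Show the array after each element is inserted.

First element 13 is already 'sorted'
Insert 9: shifted 1 elements -> [9, 13, -4, 4]
Insert -4: shifted 2 elements -> [-4, 9, 13, 4]
Insert 4: shifted 2 elements -> [-4, 4, 9, 13]


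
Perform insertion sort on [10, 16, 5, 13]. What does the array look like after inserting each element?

First element 10 is already 'sorted'
Insert 16: shifted 0 elements -> [10, 16, 5, 13]
Insert 5: shifted 2 elements -> [5, 10, 16, 13]
Insert 13: shifted 1 elements -> [5, 10, 13, 16]


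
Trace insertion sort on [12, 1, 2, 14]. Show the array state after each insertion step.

First element 12 is already 'sorted'
Insert 1: shifted 1 elements -> [1, 12, 2, 14]
Insert 2: shifted 1 elements -> [1, 2, 12, 14]
Insert 14: shifted 0 elements -> [1, 2, 12, 14]


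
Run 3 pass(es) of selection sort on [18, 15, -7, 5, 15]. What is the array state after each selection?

Pass 1: Select minimum -7 at index 2, swap -> [-7, 15, 18, 5, 15]
Pass 2: Select minimum 5 at index 3, swap -> [-7, 5, 18, 15, 15]
Pass 3: Select minimum 15 at index 3, swap -> [-7, 5, 15, 18, 15]


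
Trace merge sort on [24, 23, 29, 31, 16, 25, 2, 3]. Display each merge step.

Divide and conquer:
  Merge [24] + [23] -> [23, 24]
  Merge [29] + [31] -> [29, 31]
  Merge [23, 24] + [29, 31] -> [23, 24, 29, 31]
  Merge [16] + [25] -> [16, 25]
  Merge [2] + [3] -> [2, 3]
  Merge [16, 25] + [2, 3] -> [2, 3, 16, 25]
  Merge [23, 24, 29, 31] + [2, 3, 16, 25] -> [2, 3, 16, 23, 24, 25, 29, 31]


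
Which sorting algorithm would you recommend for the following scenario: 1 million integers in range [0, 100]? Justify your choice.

Best choice: Counting sort
Reason: O(n + k) where k=100 is small; linear time beats O(n log n)


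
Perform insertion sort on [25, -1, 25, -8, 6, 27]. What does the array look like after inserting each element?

First element 25 is already 'sorted'
Insert -1: shifted 1 elements -> [-1, 25, 25, -8, 6, 27]
Insert 25: shifted 0 elements -> [-1, 25, 25, -8, 6, 27]
Insert -8: shifted 3 elements -> [-8, -1, 25, 25, 6, 27]
Insert 6: shifted 2 elements -> [-8, -1, 6, 25, 25, 27]
Insert 27: shifted 0 elements -> [-8, -1, 6, 25, 25, 27]


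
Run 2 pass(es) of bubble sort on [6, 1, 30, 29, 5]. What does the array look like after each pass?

After pass 1: [1, 6, 29, 5, 30] (3 swaps)
After pass 2: [1, 6, 5, 29, 30] (1 swaps)
Total swaps: 4


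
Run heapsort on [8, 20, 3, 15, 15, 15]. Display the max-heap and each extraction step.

Build heap: [20, 15, 15, 8, 15, 3]
Extract 20: [15, 15, 15, 8, 3, 20]
Extract 15: [15, 8, 15, 3, 15, 20]
Extract 15: [15, 8, 3, 15, 15, 20]
Extract 15: [8, 3, 15, 15, 15, 20]
Extract 8: [3, 8, 15, 15, 15, 20]


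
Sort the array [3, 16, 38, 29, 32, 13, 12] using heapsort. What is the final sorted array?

Build heap: [38, 32, 13, 29, 16, 3, 12]
Extract 38: [32, 29, 13, 12, 16, 3, 38]
Extract 32: [29, 16, 13, 12, 3, 32, 38]
Extract 29: [16, 12, 13, 3, 29, 32, 38]
Extract 16: [13, 12, 3, 16, 29, 32, 38]
Extract 13: [12, 3, 13, 16, 29, 32, 38]
Extract 12: [3, 12, 13, 16, 29, 32, 38]


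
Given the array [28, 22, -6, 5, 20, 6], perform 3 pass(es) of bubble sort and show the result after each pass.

After pass 1: [22, -6, 5, 20, 6, 28] (5 swaps)
After pass 2: [-6, 5, 20, 6, 22, 28] (4 swaps)
After pass 3: [-6, 5, 6, 20, 22, 28] (1 swaps)
Total swaps: 10


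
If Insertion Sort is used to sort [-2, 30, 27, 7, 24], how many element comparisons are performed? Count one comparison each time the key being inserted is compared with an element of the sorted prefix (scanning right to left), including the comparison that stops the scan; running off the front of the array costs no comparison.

Insert 30: -2 <= 30 (stop) = 1 comparison(s) -> [-2, 30, 27, 7, 24]
Insert 27: 30 > 27 (shift), -2 <= 27 (stop) = 2 comparison(s) -> [-2, 27, 30, 7, 24]
Insert 7: 30 > 7 (shift), 27 > 7 (shift), -2 <= 7 (stop) = 3 comparison(s) -> [-2, 7, 27, 30, 24]
Insert 24: 30 > 24 (shift), 27 > 24 (shift), 7 <= 24 (stop) = 3 comparison(s) -> [-2, 7, 24, 27, 30]
Total comparisons: 1 + 2 + 3 + 3 = 9


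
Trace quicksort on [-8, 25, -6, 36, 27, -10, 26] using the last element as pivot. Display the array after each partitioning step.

Partition 1: pivot=26 at index 4 -> [-8, 25, -6, -10, 26, 36, 27]
Partition 2: pivot=-10 at index 0 -> [-10, 25, -6, -8, 26, 36, 27]
Partition 3: pivot=-8 at index 1 -> [-10, -8, -6, 25, 26, 36, 27]
Partition 4: pivot=25 at index 3 -> [-10, -8, -6, 25, 26, 36, 27]
Partition 5: pivot=27 at index 5 -> [-10, -8, -6, 25, 26, 27, 36]


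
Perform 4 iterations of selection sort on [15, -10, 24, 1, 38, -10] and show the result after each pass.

Pass 1: Select minimum -10 at index 1, swap -> [-10, 15, 24, 1, 38, -10]
Pass 2: Select minimum -10 at index 5, swap -> [-10, -10, 24, 1, 38, 15]
Pass 3: Select minimum 1 at index 3, swap -> [-10, -10, 1, 24, 38, 15]
Pass 4: Select minimum 15 at index 5, swap -> [-10, -10, 1, 15, 38, 24]


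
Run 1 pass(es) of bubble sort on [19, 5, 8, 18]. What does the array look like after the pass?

After pass 1: [5, 8, 18, 19] (3 swaps)
Total swaps: 3


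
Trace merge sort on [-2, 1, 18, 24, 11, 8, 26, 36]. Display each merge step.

Divide and conquer:
  Merge [-2] + [1] -> [-2, 1]
  Merge [18] + [24] -> [18, 24]
  Merge [-2, 1] + [18, 24] -> [-2, 1, 18, 24]
  Merge [11] + [8] -> [8, 11]
  Merge [26] + [36] -> [26, 36]
  Merge [8, 11] + [26, 36] -> [8, 11, 26, 36]
  Merge [-2, 1, 18, 24] + [8, 11, 26, 36] -> [-2, 1, 8, 11, 18, 24, 26, 36]


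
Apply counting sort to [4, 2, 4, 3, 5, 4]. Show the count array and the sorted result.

Count array: [0, 0, 1, 1, 3, 1]
(count[i] = number of elements equal to i)
Cumulative count: [0, 0, 1, 2, 5, 6]
Sorted: [2, 3, 4, 4, 4, 5]
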